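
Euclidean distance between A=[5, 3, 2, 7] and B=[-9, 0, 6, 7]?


d = √((5+ 9)² + (3-0)² + (2-6)² + (7-7)²)
  = √(196 + 9 + 16 + 0)
  = √221 = 14.8661

14.8661


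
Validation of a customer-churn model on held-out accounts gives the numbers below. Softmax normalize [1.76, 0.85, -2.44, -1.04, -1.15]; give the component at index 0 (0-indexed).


Exponentials: e^1.76=5.8124, e^0.85=2.3396, e^-2.44=0.0872, e^-1.04=0.3535, e^-1.15=0.3166
Sum = 8.9093
Softmax = [0.6524, 0.2626, 0.0098, 0.0397, 0.0355]
p[0] = 5.8124/8.9093 = 0.6524

0.6524


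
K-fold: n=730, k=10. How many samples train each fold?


Fold size = 730/10 = 73
Training per fold = 730 - 73 = 657

657


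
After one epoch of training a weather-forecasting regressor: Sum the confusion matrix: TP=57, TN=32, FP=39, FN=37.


Total = TP + TN + FP + FN
= 57 + 32 + 39 + 37
= 165
(Predicted positive: 96, predicted negative: 69)

165


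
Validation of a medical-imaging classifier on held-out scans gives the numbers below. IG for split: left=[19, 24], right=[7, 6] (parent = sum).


Parent = [26, 30], H_parent = 0.9963
H_left = 0.9902 (n=43), H_right = 0.9957 (n=13)
H_children = (43/56)·0.9902 + (13/56)·0.9957 = 0.9915
IG = 0.9963 - 0.9915 = 0.0048

0.0048


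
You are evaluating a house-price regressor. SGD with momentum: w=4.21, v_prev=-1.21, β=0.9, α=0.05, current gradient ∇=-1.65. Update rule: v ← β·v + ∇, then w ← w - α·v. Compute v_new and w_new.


v_new = 0.9·-1.21 - 1.65 = -1.089 - 1.65 = -2.739
w_new = 4.21 - 0.05·-2.739 = 4.21 + 0.13695 = 4.34695

v_new=-2.739, w_new=4.34695


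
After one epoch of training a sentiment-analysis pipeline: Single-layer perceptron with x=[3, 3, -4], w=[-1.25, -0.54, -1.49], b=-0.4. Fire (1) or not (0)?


z = (3)·(-1.25) + (3)·(-0.54) + (-4)·(-1.49) - 0.4
  = 0.19
step(z) = 1 (z≥0)

1


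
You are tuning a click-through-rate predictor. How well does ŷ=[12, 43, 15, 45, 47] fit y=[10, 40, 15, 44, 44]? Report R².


ȳ = 30.6
SS_res = Σ(y-ŷ)² = 23
SS_tot = Σ(y-ȳ)² = 1115.2
R² = 1 - SS_res/SS_tot = 1 - 0.0206 = 0.9794

0.9794


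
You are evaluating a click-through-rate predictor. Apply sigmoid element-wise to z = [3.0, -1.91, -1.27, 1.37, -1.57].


σ(3.0) = 1/(1+e^-3.0) = 0.9526
σ(-1.91) = 1/(1+e^1.91) = 0.129
σ(-1.27) = 1/(1+e^1.27) = 0.2193
σ(1.37) = 1/(1+e^-1.37) = 0.7974
σ(-1.57) = 1/(1+e^1.57) = 0.1722
result = [0.9526, 0.129, 0.2193, 0.7974, 0.1722]

[0.9526, 0.129, 0.2193, 0.7974, 0.1722]


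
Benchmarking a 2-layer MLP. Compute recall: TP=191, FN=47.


Recall = TP/(TP+FN)
= 191/(191+47)
= 191/238 = 80.25%

80.25%


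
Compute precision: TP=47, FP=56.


Precision = TP/(TP+FP)
= 47/(47+56)
= 47/103 = 45.63%

45.63%


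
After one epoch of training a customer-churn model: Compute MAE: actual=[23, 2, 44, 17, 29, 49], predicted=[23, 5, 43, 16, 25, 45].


Absolute errors: |23-23|=0, |2-5|=3, |44-43|=1, |17-16|=1, |29-25|=4, |49-45|=4
Sum = 13
MAE = 13/6 = 13/6

13/6


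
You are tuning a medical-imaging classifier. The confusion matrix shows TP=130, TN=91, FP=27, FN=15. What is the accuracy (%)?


Accuracy = (TP+TN)/(TP+TN+FP+FN)
= (130+91)/(263)
= 221/263 = 84.03%

84.03%


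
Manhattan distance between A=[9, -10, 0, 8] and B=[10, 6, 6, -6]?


d = |9-10| + |-10-6| + |0-6| + |8+ 6|
  = 1 + 16 + 6 + 14
  = 37

37


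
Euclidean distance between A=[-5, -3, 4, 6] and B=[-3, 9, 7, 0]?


d = √((-5+ 3)² + (-3-9)² + (4-7)² + (6-0)²)
  = √(4 + 144 + 9 + 36)
  = √193 = 13.8924

13.8924


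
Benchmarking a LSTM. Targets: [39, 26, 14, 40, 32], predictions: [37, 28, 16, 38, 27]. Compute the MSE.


Squared errors: (39-37)²=4, (26-28)²=4, (14-16)²=4, (40-38)²=4, (32-27)²=25
Sum = 41
MSE = 41/5 = 41/5

41/5


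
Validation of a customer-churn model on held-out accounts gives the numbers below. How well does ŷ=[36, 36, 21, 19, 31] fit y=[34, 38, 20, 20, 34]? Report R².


ȳ = 29.2
SS_res = Σ(y-ŷ)² = 19
SS_tot = Σ(y-ȳ)² = 292.8
R² = 1 - SS_res/SS_tot = 1 - 0.0649 = 0.9351

0.9351


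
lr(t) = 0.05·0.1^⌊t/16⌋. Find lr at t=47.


n_drops = ⌊47/16⌋ = 2
lr = 0.05·0.1^2 = 0.05·0.01 = 0.0005

0.0005


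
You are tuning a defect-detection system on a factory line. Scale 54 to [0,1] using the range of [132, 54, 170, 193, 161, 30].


min=30, max=193
(54-30)/(193-30) = 24/163 = 0.1472

0.1472


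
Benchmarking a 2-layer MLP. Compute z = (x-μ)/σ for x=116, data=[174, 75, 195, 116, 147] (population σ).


μ = 141.4, σ = 42.4763
z = (116 - 141.4)/42.4763 = -0.598

-0.598


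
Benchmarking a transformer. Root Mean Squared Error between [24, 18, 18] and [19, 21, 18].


MSE = 34/3 = 11.3333
RMSE = √(34/3) = 3.3665

3.3665


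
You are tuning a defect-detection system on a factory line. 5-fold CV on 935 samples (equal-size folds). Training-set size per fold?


Fold size = 935/5 = 187
Training per fold = 935 - 187 = 748

748


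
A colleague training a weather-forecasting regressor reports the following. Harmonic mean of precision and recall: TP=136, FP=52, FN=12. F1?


Precision = 136/188 = 0.7234
Recall = 136/148 = 0.9189
F1 = 2·P·R/(P+R) = 2·TP/(2·TP+FP+FN) = 272/(272+52+12) = 272/336 = 0.8095

0.8095


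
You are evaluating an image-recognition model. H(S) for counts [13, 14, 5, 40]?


Probabilities: [13/72, 14/72, 5/72, 40/72] ≈ [0.1806, 0.1944, 0.0694, 0.5556]
H = -((13/72)·log₂(13/72) + (14/72)·log₂(14/72) + (5/72)·log₂(5/72) + (40/72)·log₂(40/72))
  = 1.6436 bits

1.6436 bits


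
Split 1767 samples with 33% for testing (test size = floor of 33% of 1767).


Test = ⌊1767·33/100⌋ = 583
Train = 1767 - 583 = 1184

Train: 1184, Test: 583


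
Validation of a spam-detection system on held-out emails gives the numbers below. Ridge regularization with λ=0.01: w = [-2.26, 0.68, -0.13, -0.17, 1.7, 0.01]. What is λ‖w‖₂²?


‖w‖₂² = (-2.26)² + (0.68)² + (-0.13)² + (-0.17)² + (1.7)² + (0.01)²
     = 5.1076 + 0.4624 + 0.0169 + 0.0289 + 2.89 + 0.0001
     = 8.5059
λ·‖w‖₂² = 0.01·8.5059 = 0.085059

0.085059


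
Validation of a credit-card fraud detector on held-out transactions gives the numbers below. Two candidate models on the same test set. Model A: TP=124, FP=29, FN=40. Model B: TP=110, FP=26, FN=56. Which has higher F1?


Model A: P=124/153=0.8105, R=124/164=0.7561, F1=2PR/(P+R)=2TP/(2TP+FP+FN)=248/317=0.7823
Model B: P=110/136=0.8088, R=110/166=0.6627, F1=2PR/(P+R)=2TP/(2TP+FP+FN)=220/302=0.7285
0.7823 > 0.7285 → Model A

Model A


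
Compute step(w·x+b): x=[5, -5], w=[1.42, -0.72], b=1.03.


z = (5)·(1.42) + (-5)·(-0.72) + 1.03
  = 11.73
step(z) = 1 (z≥0)

1


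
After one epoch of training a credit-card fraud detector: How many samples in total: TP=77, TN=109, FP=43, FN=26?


Total = TP + TN + FP + FN
= 77 + 109 + 43 + 26
= 255
(Predicted positive: 120, predicted negative: 135)

255


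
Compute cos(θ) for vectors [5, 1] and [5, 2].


A·B = 5·5 + 1·2 = 27
‖A‖ = √26 = 5.099, ‖B‖ = √29 = 5.3852
cos = 27/(√26·√29) = 27/√754 = 0.9833

0.9833


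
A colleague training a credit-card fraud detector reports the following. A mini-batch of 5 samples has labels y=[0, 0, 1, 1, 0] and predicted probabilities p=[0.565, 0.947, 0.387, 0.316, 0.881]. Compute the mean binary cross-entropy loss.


L[0] = -ln(1-0.565) = -ln(0.435) = 0.8324
L[1] = -ln(1-0.947) = -ln(0.053) = 2.9375
L[2] = -ln(0.387) = 0.9493
L[3] = -ln(0.316) = 1.152
L[4] = -ln(1-0.881) = -ln(0.119) = 2.1286
mean = (0.8324 + 2.9375 + 0.9493 + 1.152 + 2.1286)/5 = 1.6

1.6


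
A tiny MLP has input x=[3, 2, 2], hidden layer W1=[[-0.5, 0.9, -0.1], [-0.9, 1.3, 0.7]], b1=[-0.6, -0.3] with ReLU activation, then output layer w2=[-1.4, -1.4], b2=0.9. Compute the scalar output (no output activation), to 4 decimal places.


z1[0] = (-0.5)·(3) + (0.9)·(2) + (-0.1)·(2) - 0.6 = -0.5
z1[1] = (-0.9)·(3) + (1.3)·(2) + (0.7)·(2) - 0.3 = 1.0
h = ReLU(z1) = [0.0, 1.0]
output = (-1.4)·(0.0) + (-1.4)·(1.0) + 0.9 = -0.5

-0.5


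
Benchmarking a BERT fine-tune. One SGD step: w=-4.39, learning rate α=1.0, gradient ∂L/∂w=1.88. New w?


w_new = w - α·∇
= -4.39 - 1.0·1.88
= -4.39 - 1.88
= -6.27

-6.27


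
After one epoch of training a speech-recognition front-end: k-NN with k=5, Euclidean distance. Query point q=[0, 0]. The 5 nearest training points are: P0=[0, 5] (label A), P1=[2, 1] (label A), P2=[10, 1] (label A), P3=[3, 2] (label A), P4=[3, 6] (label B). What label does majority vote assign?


d(q,P0) = 5.0  (label A)
d(q,P1) = 2.2361  (label A)
d(q,P2) = 10.0499  (label A)
d(q,P3) = 3.6056  (label A)
d(q,P4) = 6.7082  (label B)
Votes: A=4, B=1
Majority → A

A


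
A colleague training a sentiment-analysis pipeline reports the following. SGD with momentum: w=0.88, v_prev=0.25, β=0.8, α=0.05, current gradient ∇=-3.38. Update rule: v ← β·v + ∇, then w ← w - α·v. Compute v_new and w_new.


v_new = 0.8·0.25 - 3.38 = 0.2 - 3.38 = -3.18
w_new = 0.88 - 0.05·-3.18 = 0.88 + 0.159 = 1.039

v_new=-3.18, w_new=1.039


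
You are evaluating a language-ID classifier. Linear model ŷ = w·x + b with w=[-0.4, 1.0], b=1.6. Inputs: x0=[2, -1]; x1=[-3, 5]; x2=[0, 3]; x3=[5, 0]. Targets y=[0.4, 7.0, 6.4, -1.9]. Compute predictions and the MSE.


ŷ0 = (-0.4)·(2) + (1.0)·(-1) + 1.6 = -0.2
ŷ1 = (-0.4)·(-3) + (1.0)·(5) + 1.6 = 7.8
ŷ2 = (-0.4)·(0) + (1.0)·(3) + 1.6 = 4.6
ŷ3 = (-0.4)·(5) + (1.0)·(0) + 1.6 = -0.4
errors² = [0.36, 0.64, 3.24, 2.25]
MSE = 6.4900/4 = 1.6225

1.6225


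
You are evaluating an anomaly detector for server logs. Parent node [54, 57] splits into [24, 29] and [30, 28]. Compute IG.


Parent = [54, 57], H_parent = 0.9995
H_left = 0.9936 (n=53), H_right = 0.9991 (n=58)
H_children = (53/111)·0.9936 + (58/111)·0.9991 = 0.9965
IG = 0.9995 - 0.9965 = 0.003

0.003


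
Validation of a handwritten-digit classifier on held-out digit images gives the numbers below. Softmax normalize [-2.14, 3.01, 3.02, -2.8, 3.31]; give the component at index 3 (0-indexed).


Exponentials: e^-2.14=0.1177, e^3.01=20.2874, e^3.02=20.4913, e^-2.8=0.0608, e^3.31=27.3851
Sum = 68.3423
Softmax = [0.0017, 0.2968, 0.2998, 0.0009, 0.4007]
p[3] = 0.0608/68.3423 = 0.0009

0.0009


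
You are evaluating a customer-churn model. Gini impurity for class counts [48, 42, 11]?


Probabilities: [48/101, 42/101, 11/101] ≈ [0.4752, 0.4158, 0.1089]
Σpᵢ² = (2304 + 1764 + 121)/101² = 4189/10201
Gini = 1 - Σpᵢ² = 1 - 4189/10201 = 0.5894

0.5894


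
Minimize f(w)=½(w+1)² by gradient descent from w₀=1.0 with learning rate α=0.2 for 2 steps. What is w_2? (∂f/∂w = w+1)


step 1: grad = 1+1 = 2; w = 1 - 0.2·(2) = 0.6
step 2: grad = 0.6+1 = 1.6; w = 0.6 - 0.2·(1.6) = 0.28

0.28


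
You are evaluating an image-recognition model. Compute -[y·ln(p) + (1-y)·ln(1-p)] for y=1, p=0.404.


BCE = -[y·ln(p) + (1-y)·ln(1-p)]
= -1·ln(0.404) - 0
= -ln(0.404) = 0.9063

0.9063


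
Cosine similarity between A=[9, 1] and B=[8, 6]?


A·B = 9·8 + 1·6 = 78
‖A‖ = √82 = 9.0554, ‖B‖ = √100 = 10
cos = 78/(√82·√100) = 78/√8200 = 0.8614

0.8614


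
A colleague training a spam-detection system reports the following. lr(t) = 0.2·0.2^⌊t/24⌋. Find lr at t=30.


n_drops = ⌊30/24⌋ = 1
lr = 0.2·0.2^1 = 0.2·0.2 = 0.04

0.04


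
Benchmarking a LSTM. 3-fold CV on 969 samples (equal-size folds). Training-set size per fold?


Fold size = 969/3 = 323
Training per fold = 969 - 323 = 646

646


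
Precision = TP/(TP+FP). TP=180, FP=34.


Precision = TP/(TP+FP)
= 180/(180+34)
= 180/214 = 84.11%

84.11%


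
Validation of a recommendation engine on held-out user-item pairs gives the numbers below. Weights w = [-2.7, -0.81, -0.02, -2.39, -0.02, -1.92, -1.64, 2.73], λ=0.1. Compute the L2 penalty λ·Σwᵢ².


‖w‖₂² = (-2.7)² + (-0.81)² + (-0.02)² + (-2.39)² + (-0.02)² + (-1.92)² + (-1.64)² + (2.73)²
     = 7.29 + 0.6561 + 0.0004 + 5.7121 + 0.0004 + 3.6864 + 2.6896 + 7.4529
     = 27.4879
λ·‖w‖₂² = 0.1·27.4879 = 2.74879

2.74879


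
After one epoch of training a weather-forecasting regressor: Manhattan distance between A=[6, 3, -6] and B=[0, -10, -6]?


d = |6-0| + |3+ 10| + |-6+ 6|
  = 6 + 13 + 0
  = 19

19


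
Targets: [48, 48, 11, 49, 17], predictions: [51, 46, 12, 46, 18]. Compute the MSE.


Squared errors: (48-51)²=9, (48-46)²=4, (11-12)²=1, (49-46)²=9, (17-18)²=1
Sum = 24
MSE = 24/5 = 24/5

24/5


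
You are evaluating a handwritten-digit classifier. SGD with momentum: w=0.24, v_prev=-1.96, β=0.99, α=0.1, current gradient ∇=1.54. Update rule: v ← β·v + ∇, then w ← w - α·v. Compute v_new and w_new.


v_new = 0.99·-1.96 + 1.54 = -1.9404 + 1.54 = -0.4004
w_new = 0.24 - 0.1·-0.4004 = 0.24 + 0.04004 = 0.28004

v_new=-0.4004, w_new=0.28004


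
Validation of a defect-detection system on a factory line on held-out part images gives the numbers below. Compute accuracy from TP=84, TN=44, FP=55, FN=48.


Accuracy = (TP+TN)/(TP+TN+FP+FN)
= (84+44)/(231)
= 128/231 = 55.41%

55.41%


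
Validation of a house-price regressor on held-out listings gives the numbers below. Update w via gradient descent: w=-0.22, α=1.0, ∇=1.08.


w_new = w - α·∇
= -0.22 - 1.0·1.08
= -0.22 - 1.08
= -1.3

-1.3


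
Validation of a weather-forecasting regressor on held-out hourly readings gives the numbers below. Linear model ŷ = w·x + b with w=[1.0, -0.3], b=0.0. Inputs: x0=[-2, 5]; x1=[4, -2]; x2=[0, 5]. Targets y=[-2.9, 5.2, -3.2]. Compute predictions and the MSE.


ŷ0 = (1.0)·(-2) + (-0.3)·(5) + 0.0 = -3.5
ŷ1 = (1.0)·(4) + (-0.3)·(-2) + 0.0 = 4.6
ŷ2 = (1.0)·(0) + (-0.3)·(5) + 0.0 = -1.5
errors² = [0.36, 0.36, 2.89]
MSE = 3.6100/3 = 1.2033

1.2033


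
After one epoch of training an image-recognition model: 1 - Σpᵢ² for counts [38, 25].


Probabilities: [38/63, 25/63] ≈ [0.6032, 0.3968]
Σpᵢ² = (1444 + 625)/63² = 2069/3969
Gini = 1 - Σpᵢ² = 1 - 2069/3969 = 0.4787

0.4787


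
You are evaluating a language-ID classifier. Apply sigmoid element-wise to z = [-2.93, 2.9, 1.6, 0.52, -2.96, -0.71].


σ(-2.93) = 1/(1+e^2.93) = 0.0507
σ(2.9) = 1/(1+e^-2.9) = 0.9478
σ(1.6) = 1/(1+e^-1.6) = 0.832
σ(0.52) = 1/(1+e^-0.52) = 0.6271
σ(-2.96) = 1/(1+e^2.96) = 0.0493
σ(-0.71) = 1/(1+e^0.71) = 0.3296
result = [0.0507, 0.9478, 0.832, 0.6271, 0.0493, 0.3296]

[0.0507, 0.9478, 0.832, 0.6271, 0.0493, 0.3296]


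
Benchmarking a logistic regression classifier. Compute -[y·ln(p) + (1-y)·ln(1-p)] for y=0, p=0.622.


BCE = -[y·ln(p) + (1-y)·ln(1-p)]
= -0 - 1·ln(1-0.622)
= -ln(0.378) = 0.9729

0.9729


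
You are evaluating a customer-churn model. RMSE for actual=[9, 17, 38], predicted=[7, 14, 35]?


MSE = 22/3 = 7.3333
RMSE = √(22/3) = 2.708

2.708


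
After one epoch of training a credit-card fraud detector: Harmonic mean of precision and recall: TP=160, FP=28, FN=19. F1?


Precision = 160/188 = 0.8511
Recall = 160/179 = 0.8939
F1 = 2·P·R/(P+R) = 2·TP/(2·TP+FP+FN) = 320/(320+28+19) = 320/367 = 0.8719

0.8719


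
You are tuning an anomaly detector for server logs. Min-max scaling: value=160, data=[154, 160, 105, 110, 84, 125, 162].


min=84, max=162
(160-84)/(162-84) = 76/78 = 0.9744

0.9744


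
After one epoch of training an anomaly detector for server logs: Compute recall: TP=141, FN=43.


Recall = TP/(TP+FN)
= 141/(141+43)
= 141/184 = 76.63%

76.63%


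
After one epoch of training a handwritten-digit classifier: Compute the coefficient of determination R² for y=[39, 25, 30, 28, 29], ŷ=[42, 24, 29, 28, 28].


ȳ = 30.2
SS_res = Σ(y-ŷ)² = 12
SS_tot = Σ(y-ȳ)² = 110.8
R² = 1 - SS_res/SS_tot = 1 - 0.1083 = 0.8917

0.8917


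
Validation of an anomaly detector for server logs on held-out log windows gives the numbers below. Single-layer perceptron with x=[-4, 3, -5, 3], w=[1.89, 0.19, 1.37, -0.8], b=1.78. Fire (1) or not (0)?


z = (-4)·(1.89) + (3)·(0.19) + (-5)·(1.37) + (3)·(-0.8) + 1.78
  = -14.46
step(z) = 0 (z<0)

0


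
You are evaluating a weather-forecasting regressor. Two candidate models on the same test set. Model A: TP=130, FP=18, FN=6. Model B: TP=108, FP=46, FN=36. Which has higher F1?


Model A: P=130/148=0.8784, R=130/136=0.9559, F1=2PR/(P+R)=2TP/(2TP+FP+FN)=260/284=0.9155
Model B: P=108/154=0.7013, R=108/144=0.75, F1=2PR/(P+R)=2TP/(2TP+FP+FN)=216/298=0.7248
0.9155 > 0.7248 → Model A

Model A


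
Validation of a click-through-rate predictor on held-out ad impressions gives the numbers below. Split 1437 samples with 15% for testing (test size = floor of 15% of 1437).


Test = ⌊1437·15/100⌋ = 215
Train = 1437 - 215 = 1222

Train: 1222, Test: 215


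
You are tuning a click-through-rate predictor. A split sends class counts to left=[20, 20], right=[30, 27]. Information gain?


Parent = [50, 47], H_parent = 0.9993
H_left = 1 (n=40), H_right = 0.998 (n=57)
H_children = (40/97)·1 + (57/97)·0.998 = 0.9988
IG = 0.9993 - 0.9988 = 0.0005

0.0005


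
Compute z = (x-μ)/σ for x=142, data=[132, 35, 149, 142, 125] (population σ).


μ = 116.6, σ = 41.6202
z = (142 - 116.6)/41.6202 = 0.6103

0.6103


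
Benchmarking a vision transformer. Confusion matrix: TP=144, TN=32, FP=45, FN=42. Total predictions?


Total = TP + TN + FP + FN
= 144 + 32 + 45 + 42
= 263
(Predicted positive: 189, predicted negative: 74)

263


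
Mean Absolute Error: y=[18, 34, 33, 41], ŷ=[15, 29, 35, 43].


Absolute errors: |18-15|=3, |34-29|=5, |33-35|=2, |41-43|=2
Sum = 12
MAE = 12/4 = 3

3


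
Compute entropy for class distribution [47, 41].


Probabilities: [47/88, 41/88] ≈ [0.5341, 0.4659]
H = -((47/88)·log₂(47/88) + (41/88)·log₂(41/88))
  = 0.9966 bits

0.9966 bits


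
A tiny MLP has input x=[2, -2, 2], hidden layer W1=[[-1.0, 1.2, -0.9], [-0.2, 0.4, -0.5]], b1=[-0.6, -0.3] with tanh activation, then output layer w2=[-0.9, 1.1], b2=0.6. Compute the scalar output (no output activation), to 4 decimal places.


z1[0] = (-1.0)·(2) + (1.2)·(-2) + (-0.9)·(2) - 0.6 = -6.8
z1[1] = (-0.2)·(2) + (0.4)·(-2) + (-0.5)·(2) - 0.3 = -2.5
h = tanh(z1) = [-1.0, -0.9866]
output = (-0.9)·(-1.0) + (1.1)·(-0.9866) + 0.6 = 0.4147

0.4147


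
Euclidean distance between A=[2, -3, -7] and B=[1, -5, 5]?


d = √((2-1)² + (-3+ 5)² + (-7-5)²)
  = √(1 + 4 + 144)
  = √149 = 12.2066

12.2066


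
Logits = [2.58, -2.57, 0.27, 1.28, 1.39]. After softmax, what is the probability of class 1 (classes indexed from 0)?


Exponentials: e^2.58=13.1971, e^-2.57=0.0765, e^0.27=1.31, e^1.28=3.5966, e^1.39=4.0149
Sum = 22.1951
Softmax = [0.5946, 0.0034, 0.059, 0.162, 0.1809]
p[1] = 0.0765/22.1951 = 0.0034

0.0034


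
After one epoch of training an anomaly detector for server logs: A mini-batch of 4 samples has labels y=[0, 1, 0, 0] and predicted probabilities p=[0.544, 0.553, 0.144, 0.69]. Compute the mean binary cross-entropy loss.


L[0] = -ln(1-0.544) = -ln(0.456) = 0.7853
L[1] = -ln(0.553) = 0.5924
L[2] = -ln(1-0.144) = -ln(0.856) = 0.1555
L[3] = -ln(1-0.69) = -ln(0.31) = 1.1712
mean = (0.7853 + 0.5924 + 0.1555 + 1.1712)/4 = 0.6761

0.6761


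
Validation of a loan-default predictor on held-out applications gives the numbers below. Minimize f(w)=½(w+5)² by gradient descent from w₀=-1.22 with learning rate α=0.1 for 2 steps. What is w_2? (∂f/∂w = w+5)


step 1: grad = -1.22+5 = 3.78; w = -1.22 - 0.1·(3.78) = -1.598
step 2: grad = -1.598+5 = 3.402; w = -1.598 - 0.1·(3.402) = -1.9382

-1.9382


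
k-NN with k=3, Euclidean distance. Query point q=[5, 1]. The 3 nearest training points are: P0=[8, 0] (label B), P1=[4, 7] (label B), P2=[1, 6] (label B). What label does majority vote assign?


d(q,P0) = 3.1623  (label B)
d(q,P1) = 6.0828  (label B)
d(q,P2) = 6.4031  (label B)
Votes: A=0, B=3
Majority → B

B


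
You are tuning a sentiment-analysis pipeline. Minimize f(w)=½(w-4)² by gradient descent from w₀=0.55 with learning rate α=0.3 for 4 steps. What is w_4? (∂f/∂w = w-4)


step 1: grad = 0.55-4 = -3.45; w = 0.55 - 0.3·(-3.45) = 1.585
step 2: grad = 1.585-4 = -2.415; w = 1.585 - 0.3·(-2.415) = 2.3095
step 3: grad = 2.3095-4 = -1.6905; w = 2.3095 - 0.3·(-1.6905) = 2.81665
step 4: grad = 2.81665-4 = -1.18335; w = 2.81665 - 0.3·(-1.18335) = 3.171655

3.171655


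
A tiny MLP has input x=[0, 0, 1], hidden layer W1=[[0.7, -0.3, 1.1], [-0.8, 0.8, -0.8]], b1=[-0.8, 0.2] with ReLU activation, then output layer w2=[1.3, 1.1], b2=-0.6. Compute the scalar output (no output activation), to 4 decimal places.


z1[0] = (0.7)·(0) + (-0.3)·(0) + (1.1)·(1) - 0.8 = 0.3
z1[1] = (-0.8)·(0) + (0.8)·(0) + (-0.8)·(1) + 0.2 = -0.6
h = ReLU(z1) = [0.3, 0.0]
output = (1.3)·(0.3) + (1.1)·(0.0) - 0.6 = -0.21

-0.21


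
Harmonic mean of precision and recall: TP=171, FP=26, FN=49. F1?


Precision = 171/197 = 0.868
Recall = 171/220 = 0.7773
F1 = 2·P·R/(P+R) = 2·TP/(2·TP+FP+FN) = 342/(342+26+49) = 342/417 = 0.8201

0.8201


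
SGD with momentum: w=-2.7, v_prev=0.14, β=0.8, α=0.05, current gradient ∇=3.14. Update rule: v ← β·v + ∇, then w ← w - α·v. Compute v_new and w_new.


v_new = 0.8·0.14 + 3.14 = 0.112 + 3.14 = 3.252
w_new = -2.7 - 0.05·3.252 = -2.7 - 0.1626 = -2.8626

v_new=3.252, w_new=-2.8626


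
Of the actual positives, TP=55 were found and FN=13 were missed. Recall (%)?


Recall = TP/(TP+FN)
= 55/(55+13)
= 55/68 = 80.88%

80.88%


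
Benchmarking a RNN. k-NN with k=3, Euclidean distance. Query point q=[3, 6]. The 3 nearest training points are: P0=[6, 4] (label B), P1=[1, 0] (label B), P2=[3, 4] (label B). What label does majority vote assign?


d(q,P0) = 3.6056  (label B)
d(q,P1) = 6.3246  (label B)
d(q,P2) = 2.0  (label B)
Votes: A=0, B=3
Majority → B

B


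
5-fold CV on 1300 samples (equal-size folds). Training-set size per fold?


Fold size = 1300/5 = 260
Training per fold = 1300 - 260 = 1040

1040


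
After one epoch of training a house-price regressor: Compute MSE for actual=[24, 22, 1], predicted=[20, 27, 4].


Squared errors: (24-20)²=16, (22-27)²=25, (1-4)²=9
Sum = 50
MSE = 50/3 = 50/3

50/3


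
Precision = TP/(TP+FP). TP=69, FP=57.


Precision = TP/(TP+FP)
= 69/(69+57)
= 69/126 = 54.76%

54.76%


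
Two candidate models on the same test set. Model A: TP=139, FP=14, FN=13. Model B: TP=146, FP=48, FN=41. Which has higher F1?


Model A: P=139/153=0.9085, R=139/152=0.9145, F1=2PR/(P+R)=2TP/(2TP+FP+FN)=278/305=0.9115
Model B: P=146/194=0.7526, R=146/187=0.7807, F1=2PR/(P+R)=2TP/(2TP+FP+FN)=292/381=0.7664
0.9115 > 0.7664 → Model A

Model A


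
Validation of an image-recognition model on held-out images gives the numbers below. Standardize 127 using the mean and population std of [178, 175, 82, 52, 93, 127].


μ = 117.8333, σ = 46.9163
z = (127 - 117.8333)/46.9163 = 0.1954

0.1954


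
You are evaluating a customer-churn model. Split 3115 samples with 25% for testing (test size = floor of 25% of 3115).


Test = ⌊3115·25/100⌋ = 778
Train = 3115 - 778 = 2337

Train: 2337, Test: 778


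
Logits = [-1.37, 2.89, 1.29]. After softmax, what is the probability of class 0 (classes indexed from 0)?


Exponentials: e^-1.37=0.2541, e^2.89=17.9933, e^1.29=3.6328
Sum = 21.8802
Softmax = [0.0116, 0.8224, 0.166]
p[0] = 0.2541/21.8802 = 0.0116

0.0116


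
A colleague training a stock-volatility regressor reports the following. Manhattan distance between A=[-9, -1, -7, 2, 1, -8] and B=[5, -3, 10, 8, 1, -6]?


d = |-9-5| + |-1+ 3| + |-7-10| + |2-8| + |1-1| + |-8+ 6|
  = 14 + 2 + 17 + 6 + 0 + 2
  = 41

41


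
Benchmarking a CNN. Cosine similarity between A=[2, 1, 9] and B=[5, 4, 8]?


A·B = 2·5 + 1·4 + 9·8 = 86
‖A‖ = √86 = 9.2736, ‖B‖ = √105 = 10.247
cos = 86/(√86·√105) = 86/√9030 = 0.905

0.905


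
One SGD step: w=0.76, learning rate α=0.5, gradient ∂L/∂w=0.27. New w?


w_new = w - α·∇
= 0.76 - 0.5·0.27
= 0.76 - 0.135
= 0.625

0.625


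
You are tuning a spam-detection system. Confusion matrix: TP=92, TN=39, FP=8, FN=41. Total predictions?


Total = TP + TN + FP + FN
= 92 + 39 + 8 + 41
= 180
(Predicted positive: 100, predicted negative: 80)

180


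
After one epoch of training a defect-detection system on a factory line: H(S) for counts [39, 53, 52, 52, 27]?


Probabilities: [39/223, 53/223, 52/223, 52/223, 27/223] ≈ [0.1749, 0.2377, 0.2332, 0.2332, 0.1211]
H = -((39/223)·log₂(39/223) + (53/223)·log₂(53/223) + (52/223)·log₂(52/223) + (52/223)·log₂(52/223) + (27/223)·log₂(27/223))
  = 2.281 bits

2.281 bits


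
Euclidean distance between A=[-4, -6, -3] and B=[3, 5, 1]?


d = √((-4-3)² + (-6-5)² + (-3-1)²)
  = √(49 + 121 + 16)
  = √186 = 13.6382

13.6382


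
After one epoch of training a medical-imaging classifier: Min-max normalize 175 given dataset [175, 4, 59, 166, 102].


min=4, max=175
(175-4)/(175-4) = 171/171 = 1.0

1.0


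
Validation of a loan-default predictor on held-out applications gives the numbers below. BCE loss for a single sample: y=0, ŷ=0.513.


BCE = -[y·ln(p) + (1-y)·ln(1-p)]
= -0 - 1·ln(1-0.513)
= -ln(0.487) = 0.7195

0.7195


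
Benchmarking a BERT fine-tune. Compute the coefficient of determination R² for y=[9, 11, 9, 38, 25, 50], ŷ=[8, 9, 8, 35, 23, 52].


ȳ = 23.6667
SS_res = Σ(y-ŷ)² = 23
SS_tot = Σ(y-ȳ)² = 1491.33
R² = 1 - SS_res/SS_tot = 1 - 0.0154 = 0.9846

0.9846


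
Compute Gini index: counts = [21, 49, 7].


Probabilities: [21/77, 49/77, 7/77] ≈ [0.2727, 0.6364, 0.0909]
Σpᵢ² = (441 + 2401 + 49)/77² = 2891/5929
Gini = 1 - Σpᵢ² = 1 - 2891/5929 = 0.5124

0.5124


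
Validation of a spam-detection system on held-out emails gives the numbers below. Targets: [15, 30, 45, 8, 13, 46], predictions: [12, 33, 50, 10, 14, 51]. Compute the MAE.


Absolute errors: |15-12|=3, |30-33|=3, |45-50|=5, |8-10|=2, |13-14|=1, |46-51|=5
Sum = 19
MAE = 19/6 = 19/6

19/6


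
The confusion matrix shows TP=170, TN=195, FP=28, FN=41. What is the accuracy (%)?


Accuracy = (TP+TN)/(TP+TN+FP+FN)
= (170+195)/(434)
= 365/434 = 84.1%

84.1%


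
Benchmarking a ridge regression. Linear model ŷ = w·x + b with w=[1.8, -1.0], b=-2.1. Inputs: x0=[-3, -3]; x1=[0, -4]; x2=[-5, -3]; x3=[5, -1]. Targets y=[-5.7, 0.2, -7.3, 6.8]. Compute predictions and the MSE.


ŷ0 = (1.8)·(-3) + (-1.0)·(-3) - 2.1 = -4.5
ŷ1 = (1.8)·(0) + (-1.0)·(-4) - 2.1 = 1.9
ŷ2 = (1.8)·(-5) + (-1.0)·(-3) - 2.1 = -8.1
ŷ3 = (1.8)·(5) + (-1.0)·(-1) - 2.1 = 7.9
errors² = [1.44, 2.89, 0.64, 1.21]
MSE = 6.1800/4 = 1.545

1.545


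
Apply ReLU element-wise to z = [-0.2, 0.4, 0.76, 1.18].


ReLU(-0.2) = max(0, -0.2) = 0.0
ReLU(0.4) = max(0, 0.4) = 0.4
ReLU(0.76) = max(0, 0.76) = 0.76
ReLU(1.18) = max(0, 1.18) = 1.18
result = [0.0, 0.4, 0.76, 1.18]

[0.0, 0.4, 0.76, 1.18]


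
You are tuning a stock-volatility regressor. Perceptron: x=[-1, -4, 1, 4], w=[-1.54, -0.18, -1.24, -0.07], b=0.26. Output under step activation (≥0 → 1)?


z = (-1)·(-1.54) + (-4)·(-0.18) + (1)·(-1.24) + (4)·(-0.07) + 0.26
  = 1.0
step(z) = 1 (z≥0)

1


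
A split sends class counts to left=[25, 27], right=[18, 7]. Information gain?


Parent = [43, 34], H_parent = 0.9901
H_left = 0.9989 (n=52), H_right = 0.8555 (n=25)
H_children = (52/77)·0.9989 + (25/77)·0.8555 = 0.9523
IG = 0.9901 - 0.9523 = 0.0378

0.0378


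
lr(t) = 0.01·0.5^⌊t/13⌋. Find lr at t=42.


n_drops = ⌊42/13⌋ = 3
lr = 0.01·0.5^3 = 0.01·0.125 = 0.00125

0.00125


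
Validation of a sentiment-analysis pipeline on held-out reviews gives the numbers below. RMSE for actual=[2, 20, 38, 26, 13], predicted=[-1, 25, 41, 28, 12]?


MSE = 48/5 = 9.6
RMSE = √(48/5) = 3.0984

3.0984


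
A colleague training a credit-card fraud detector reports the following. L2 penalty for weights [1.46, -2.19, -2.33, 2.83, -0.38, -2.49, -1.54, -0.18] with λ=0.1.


‖w‖₂² = (1.46)² + (-2.19)² + (-2.33)² + (2.83)² + (-0.38)² + (-2.49)² + (-1.54)² + (-0.18)²
     = 2.1316 + 4.7961 + 5.4289 + 8.0089 + 0.1444 + 6.2001 + 2.3716 + 0.0324
     = 29.114
λ·‖w‖₂² = 0.1·29.114 = 2.9114

2.9114


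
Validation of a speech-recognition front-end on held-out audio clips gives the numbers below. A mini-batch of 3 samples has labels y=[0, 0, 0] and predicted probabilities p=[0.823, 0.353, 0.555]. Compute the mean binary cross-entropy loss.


L[0] = -ln(1-0.823) = -ln(0.177) = 1.7316
L[1] = -ln(1-0.353) = -ln(0.647) = 0.4354
L[2] = -ln(1-0.555) = -ln(0.445) = 0.8097
mean = (1.7316 + 0.4354 + 0.8097)/3 = 0.9922

0.9922


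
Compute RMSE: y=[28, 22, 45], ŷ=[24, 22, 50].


MSE = 41/3 = 13.6667
RMSE = √(41/3) = 3.6968

3.6968


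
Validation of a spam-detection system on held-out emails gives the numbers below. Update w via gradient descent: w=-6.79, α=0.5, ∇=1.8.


w_new = w - α·∇
= -6.79 - 0.5·1.8
= -6.79 - 0.9
= -7.69

-7.69


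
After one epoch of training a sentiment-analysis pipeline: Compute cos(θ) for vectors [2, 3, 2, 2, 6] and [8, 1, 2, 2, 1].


A·B = 2·8 + 3·1 + 2·2 + 2·2 + 6·1 = 33
‖A‖ = √57 = 7.5498, ‖B‖ = √74 = 8.6023
cos = 33/(√57·√74) = 33/√4218 = 0.5081

0.5081


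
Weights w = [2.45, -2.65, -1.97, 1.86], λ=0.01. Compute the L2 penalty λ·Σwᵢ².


‖w‖₂² = (2.45)² + (-2.65)² + (-1.97)² + (1.86)²
     = 6.0025 + 7.0225 + 3.8809 + 3.4596
     = 20.3655
λ·‖w‖₂² = 0.01·20.3655 = 0.203655

0.203655


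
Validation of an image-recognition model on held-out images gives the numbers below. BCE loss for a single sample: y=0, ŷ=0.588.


BCE = -[y·ln(p) + (1-y)·ln(1-p)]
= -0 - 1·ln(1-0.588)
= -ln(0.412) = 0.8867

0.8867


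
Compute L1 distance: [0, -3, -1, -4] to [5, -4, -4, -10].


d = |0-5| + |-3+ 4| + |-1+ 4| + |-4+ 10|
  = 5 + 1 + 3 + 6
  = 15

15


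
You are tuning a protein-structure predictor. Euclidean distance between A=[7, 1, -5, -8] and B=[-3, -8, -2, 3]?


d = √((7+ 3)² + (1+ 8)² + (-5+ 2)² + (-8-3)²)
  = √(100 + 81 + 9 + 121)
  = √311 = 17.6352

17.6352


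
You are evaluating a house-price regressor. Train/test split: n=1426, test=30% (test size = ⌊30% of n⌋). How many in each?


Test = ⌊1426·30/100⌋ = 427
Train = 1426 - 427 = 999

Train: 999, Test: 427


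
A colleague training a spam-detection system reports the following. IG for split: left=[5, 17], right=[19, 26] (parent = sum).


Parent = [24, 43], H_parent = 0.9412
H_left = 0.7732 (n=22), H_right = 0.9825 (n=45)
H_children = (22/67)·0.7732 + (45/67)·0.9825 = 0.9138
IG = 0.9412 - 0.9138 = 0.0274

0.0274


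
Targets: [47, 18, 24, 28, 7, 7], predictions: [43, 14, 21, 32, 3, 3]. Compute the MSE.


Squared errors: (47-43)²=16, (18-14)²=16, (24-21)²=9, (28-32)²=16, (7-3)²=16, (7-3)²=16
Sum = 89
MSE = 89/6 = 89/6

89/6


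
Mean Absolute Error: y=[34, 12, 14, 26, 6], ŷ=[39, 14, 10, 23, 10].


Absolute errors: |34-39|=5, |12-14|=2, |14-10|=4, |26-23|=3, |6-10|=4
Sum = 18
MAE = 18/5 = 18/5

18/5


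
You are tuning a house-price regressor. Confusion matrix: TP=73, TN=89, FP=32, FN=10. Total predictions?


Total = TP + TN + FP + FN
= 73 + 89 + 32 + 10
= 204
(Predicted positive: 105, predicted negative: 99)

204


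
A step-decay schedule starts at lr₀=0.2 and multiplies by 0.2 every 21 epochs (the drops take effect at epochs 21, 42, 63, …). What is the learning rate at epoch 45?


n_drops = ⌊45/21⌋ = 2
lr = 0.2·0.2^2 = 0.2·0.04 = 0.008

0.008


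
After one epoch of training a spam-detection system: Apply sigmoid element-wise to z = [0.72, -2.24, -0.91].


σ(0.72) = 1/(1+e^-0.72) = 0.6726
σ(-2.24) = 1/(1+e^2.24) = 0.0962
σ(-0.91) = 1/(1+e^0.91) = 0.287
result = [0.6726, 0.0962, 0.287]

[0.6726, 0.0962, 0.287]


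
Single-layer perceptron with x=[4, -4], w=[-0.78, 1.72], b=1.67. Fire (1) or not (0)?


z = (4)·(-0.78) + (-4)·(1.72) + 1.67
  = -8.33
step(z) = 0 (z<0)

0


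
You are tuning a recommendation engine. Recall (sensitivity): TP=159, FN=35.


Recall = TP/(TP+FN)
= 159/(159+35)
= 159/194 = 81.96%

81.96%


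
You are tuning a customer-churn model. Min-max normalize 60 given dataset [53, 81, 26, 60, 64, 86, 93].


min=26, max=93
(60-26)/(93-26) = 34/67 = 0.5075

0.5075


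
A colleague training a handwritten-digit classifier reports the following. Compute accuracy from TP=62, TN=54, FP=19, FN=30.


Accuracy = (TP+TN)/(TP+TN+FP+FN)
= (62+54)/(165)
= 116/165 = 70.3%

70.3%


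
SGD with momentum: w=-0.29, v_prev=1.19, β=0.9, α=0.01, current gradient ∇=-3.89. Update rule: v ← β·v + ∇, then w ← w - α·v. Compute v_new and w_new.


v_new = 0.9·1.19 - 3.89 = 1.071 - 3.89 = -2.819
w_new = -0.29 - 0.01·-2.819 = -0.29 + 0.02819 = -0.26181

v_new=-2.819, w_new=-0.26181


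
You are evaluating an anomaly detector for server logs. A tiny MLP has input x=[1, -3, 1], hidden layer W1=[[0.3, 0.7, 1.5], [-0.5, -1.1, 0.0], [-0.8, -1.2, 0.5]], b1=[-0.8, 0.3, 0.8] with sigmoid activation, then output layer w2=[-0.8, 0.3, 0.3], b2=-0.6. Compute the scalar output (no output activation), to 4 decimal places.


z1[0] = (0.3)·(1) + (0.7)·(-3) + (1.5)·(1) - 0.8 = -1.1
z1[1] = (-0.5)·(1) + (-1.1)·(-3) + (0.0)·(1) + 0.3 = 3.1
z1[2] = (-0.8)·(1) + (-1.2)·(-3) + (0.5)·(1) + 0.8 = 4.1
h = sigmoid(z1) = [0.2497, 0.9569, 0.9837]
output = (-0.8)·(0.2497) + (0.3)·(0.9569) + (0.3)·(0.9837) - 0.6 = -0.2176

-0.2176


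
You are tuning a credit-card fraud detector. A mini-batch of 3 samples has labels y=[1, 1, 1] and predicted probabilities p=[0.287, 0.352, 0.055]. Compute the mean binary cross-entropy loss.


L[0] = -ln(0.287) = 1.2483
L[1] = -ln(0.352) = 1.0441
L[2] = -ln(0.055) = 2.9004
mean = (1.2483 + 1.0441 + 2.9004)/3 = 1.7309

1.7309


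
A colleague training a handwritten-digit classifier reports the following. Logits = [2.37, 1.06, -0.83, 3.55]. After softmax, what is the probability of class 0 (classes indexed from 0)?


Exponentials: e^2.37=10.6974, e^1.06=2.8864, e^-0.83=0.436, e^3.55=34.8133
Sum = 48.8331
Softmax = [0.2191, 0.0591, 0.0089, 0.7129]
p[0] = 10.6974/48.8331 = 0.2191

0.2191


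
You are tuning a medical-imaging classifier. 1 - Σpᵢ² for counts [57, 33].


Probabilities: [57/90, 33/90] ≈ [0.6333, 0.3667]
Σpᵢ² = (3249 + 1089)/90² = 4338/8100
Gini = 1 - Σpᵢ² = 1 - 4338/8100 = 0.4644

0.4644


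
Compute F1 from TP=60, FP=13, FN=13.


Precision = 60/73 = 0.8219
Recall = 60/73 = 0.8219
F1 = 2·P·R/(P+R) = 2·TP/(2·TP+FP+FN) = 120/(120+13+13) = 120/146 = 0.8219

0.8219


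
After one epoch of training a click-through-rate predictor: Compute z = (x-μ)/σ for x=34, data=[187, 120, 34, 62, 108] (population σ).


μ = 102.2, σ = 52.5524
z = (34 - 102.2)/52.5524 = -1.2978

-1.2978


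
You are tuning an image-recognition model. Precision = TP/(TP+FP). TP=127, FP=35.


Precision = TP/(TP+FP)
= 127/(127+35)
= 127/162 = 78.4%

78.4%


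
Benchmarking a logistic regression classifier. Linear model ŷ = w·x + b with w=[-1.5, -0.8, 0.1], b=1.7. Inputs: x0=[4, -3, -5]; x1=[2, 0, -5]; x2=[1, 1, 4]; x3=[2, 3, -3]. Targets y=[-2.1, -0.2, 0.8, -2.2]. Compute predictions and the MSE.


ŷ0 = (-1.5)·(4) + (-0.8)·(-3) + (0.1)·(-5) + 1.7 = -2.4
ŷ1 = (-1.5)·(2) + (-0.8)·(0) + (0.1)·(-5) + 1.7 = -1.8
ŷ2 = (-1.5)·(1) + (-0.8)·(1) + (0.1)·(4) + 1.7 = -0.2
ŷ3 = (-1.5)·(2) + (-0.8)·(3) + (0.1)·(-3) + 1.7 = -4.0
errors² = [0.09, 2.56, 1.0, 3.24]
MSE = 6.8900/4 = 1.7225

1.7225


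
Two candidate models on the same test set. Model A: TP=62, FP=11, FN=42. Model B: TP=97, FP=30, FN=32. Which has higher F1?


Model A: P=62/73=0.8493, R=62/104=0.5962, F1=2PR/(P+R)=2TP/(2TP+FP+FN)=124/177=0.7006
Model B: P=97/127=0.7638, R=97/129=0.7519, F1=2PR/(P+R)=2TP/(2TP+FP+FN)=194/256=0.7578
0.7006 < 0.7578 → Model B

Model B


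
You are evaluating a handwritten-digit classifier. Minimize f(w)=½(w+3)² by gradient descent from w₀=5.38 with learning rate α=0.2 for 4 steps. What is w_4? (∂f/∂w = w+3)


step 1: grad = 5.38+3 = 8.38; w = 5.38 - 0.2·(8.38) = 3.704
step 2: grad = 3.704+3 = 6.704; w = 3.704 - 0.2·(6.704) = 2.3632
step 3: grad = 2.3632+3 = 5.3632; w = 2.3632 - 0.2·(5.3632) = 1.29056
step 4: grad = 1.29056+3 = 4.29056; w = 1.29056 - 0.2·(4.29056) = 0.432448

0.432448


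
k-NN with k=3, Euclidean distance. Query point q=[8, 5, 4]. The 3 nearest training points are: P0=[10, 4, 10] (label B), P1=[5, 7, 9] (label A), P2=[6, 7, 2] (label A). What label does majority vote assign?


d(q,P0) = 6.4031  (label B)
d(q,P1) = 6.1644  (label A)
d(q,P2) = 3.4641  (label A)
Votes: A=2, B=1
Majority → A

A


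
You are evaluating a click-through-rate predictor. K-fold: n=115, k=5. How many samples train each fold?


Fold size = 115/5 = 23
Training per fold = 115 - 23 = 92

92


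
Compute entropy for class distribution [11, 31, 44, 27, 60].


Probabilities: [11/173, 31/173, 44/173, 27/173, 60/173] ≈ [0.0636, 0.1792, 0.2543, 0.1561, 0.3468]
H = -((11/173)·log₂(11/173) + (31/173)·log₂(31/173) + (44/173)·log₂(44/173) + (27/173)·log₂(27/173) + (60/173)·log₂(60/173))
  = 2.1477 bits

2.1477 bits


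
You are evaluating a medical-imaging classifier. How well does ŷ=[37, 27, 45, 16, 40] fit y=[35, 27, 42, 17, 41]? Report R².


ȳ = 32.4
SS_res = Σ(y-ŷ)² = 15
SS_tot = Σ(y-ȳ)² = 439.2
R² = 1 - SS_res/SS_tot = 1 - 0.0342 = 0.9658

0.9658


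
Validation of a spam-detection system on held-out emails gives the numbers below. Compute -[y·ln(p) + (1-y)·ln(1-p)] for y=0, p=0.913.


BCE = -[y·ln(p) + (1-y)·ln(1-p)]
= -0 - 1·ln(1-0.913)
= -ln(0.087) = 2.4418

2.4418


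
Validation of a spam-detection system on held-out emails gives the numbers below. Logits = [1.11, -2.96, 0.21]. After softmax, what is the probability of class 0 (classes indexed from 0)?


Exponentials: e^1.11=3.0344, e^-2.96=0.0518, e^0.21=1.2337
Sum = 4.3199
Softmax = [0.7024, 0.012, 0.2856]
p[0] = 3.0344/4.3199 = 0.7024

0.7024


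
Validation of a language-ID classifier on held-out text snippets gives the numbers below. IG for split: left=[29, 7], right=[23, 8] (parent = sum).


Parent = [52, 15], H_parent = 0.7672
H_left = 0.7107 (n=36), H_right = 0.8238 (n=31)
H_children = (36/67)·0.7107 + (31/67)·0.8238 = 0.763
IG = 0.7672 - 0.763 = 0.0042

0.0042


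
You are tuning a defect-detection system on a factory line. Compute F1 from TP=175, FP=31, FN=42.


Precision = 175/206 = 0.8495
Recall = 175/217 = 0.8065
F1 = 2·P·R/(P+R) = 2·TP/(2·TP+FP+FN) = 350/(350+31+42) = 350/423 = 0.8274

0.8274


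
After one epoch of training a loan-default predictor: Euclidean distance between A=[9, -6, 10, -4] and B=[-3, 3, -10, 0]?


d = √((9+ 3)² + (-6-3)² + (10+ 10)² + (-4-0)²)
  = √(144 + 81 + 400 + 16)
  = √641 = 25.318

25.318


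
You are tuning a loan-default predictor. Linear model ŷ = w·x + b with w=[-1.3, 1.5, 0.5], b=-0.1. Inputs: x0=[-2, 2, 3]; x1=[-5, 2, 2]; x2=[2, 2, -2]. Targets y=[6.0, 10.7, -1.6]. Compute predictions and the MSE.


ŷ0 = (-1.3)·(-2) + (1.5)·(2) + (0.5)·(3) - 0.1 = 7.0
ŷ1 = (-1.3)·(-5) + (1.5)·(2) + (0.5)·(2) - 0.1 = 10.4
ŷ2 = (-1.3)·(2) + (1.5)·(2) + (0.5)·(-2) - 0.1 = -0.7
errors² = [1.0, 0.09, 0.81]
MSE = 1.9000/3 = 0.6333

0.6333


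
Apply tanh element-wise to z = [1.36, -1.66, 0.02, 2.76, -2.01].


tanh(1.36) = 0.8764
tanh(-1.66) = -0.9302
tanh(0.02) = 0.02
tanh(2.76) = 0.992
tanh(-2.01) = -0.9647
result = [0.8764, -0.9302, 0.02, 0.992, -0.9647]

[0.8764, -0.9302, 0.02, 0.992, -0.9647]


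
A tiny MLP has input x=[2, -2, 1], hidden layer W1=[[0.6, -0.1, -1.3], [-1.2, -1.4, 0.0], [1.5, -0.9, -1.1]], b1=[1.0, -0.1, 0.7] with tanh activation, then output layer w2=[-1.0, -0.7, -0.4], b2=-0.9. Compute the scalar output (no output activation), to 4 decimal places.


z1[0] = (0.6)·(2) + (-0.1)·(-2) + (-1.3)·(1) + 1.0 = 1.1
z1[1] = (-1.2)·(2) + (-1.4)·(-2) + (0.0)·(1) - 0.1 = 0.3
z1[2] = (1.5)·(2) + (-0.9)·(-2) + (-1.1)·(1) + 0.7 = 4.4
h = tanh(z1) = [0.8005, 0.2913, 0.9997]
output = (-1.0)·(0.8005) + (-0.7)·(0.2913) + (-0.4)·(0.9997) - 0.9 = -2.3043

-2.3043
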